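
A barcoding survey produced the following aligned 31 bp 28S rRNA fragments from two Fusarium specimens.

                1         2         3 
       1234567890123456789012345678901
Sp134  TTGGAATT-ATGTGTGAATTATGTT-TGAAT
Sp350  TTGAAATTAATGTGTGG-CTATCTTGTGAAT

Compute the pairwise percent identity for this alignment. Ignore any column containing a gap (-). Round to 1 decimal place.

85.7%

Excluding the 3 gap columns leaves 28 comparable sites.
Mismatches occur at site 4 (G/A), site 17 (A/G), site 19 (T/C), site 23 (G/C).
24 of the 28 comparable sites match, so the percent identity is 24/28 × 100 = 85.7%.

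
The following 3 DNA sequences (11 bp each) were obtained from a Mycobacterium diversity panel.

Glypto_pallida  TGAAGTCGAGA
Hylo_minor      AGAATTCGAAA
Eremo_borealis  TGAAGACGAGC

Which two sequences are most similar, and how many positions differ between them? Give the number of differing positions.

2

Pairwise Hamming distances:
  Glypto_pallida vs Hylo_minor: 3
  Glypto_pallida vs Eremo_borealis: 2
  Hylo_minor vs Eremo_borealis: 5
The smallest is 2, between Glypto_pallida and Eremo_borealis.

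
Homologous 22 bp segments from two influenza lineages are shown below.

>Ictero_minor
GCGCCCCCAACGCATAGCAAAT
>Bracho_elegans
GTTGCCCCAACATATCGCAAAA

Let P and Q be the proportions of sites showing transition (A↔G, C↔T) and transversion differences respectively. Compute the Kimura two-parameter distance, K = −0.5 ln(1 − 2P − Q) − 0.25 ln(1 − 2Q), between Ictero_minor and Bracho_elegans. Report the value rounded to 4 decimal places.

0.4161

The sequences differ at positions 2 (C/T, transition), 3 (G/T, transversion), 4 (C/G, transversion), 12 (G/A, transition), 13 (C/T, transition), 16 (A/C, transversion), 22 (T/A, transversion).
Of the 7 differences, 3 transitions and 4 transversions over 22 sites: P = 3/22 = 0.136364, Q = 4/22 = 0.181818.
d = −0.5·ln(0.545454) − 0.25·ln(0.636364) = −0.5·(-0.606137) − 0.25·(-0.451985) = 0.4161.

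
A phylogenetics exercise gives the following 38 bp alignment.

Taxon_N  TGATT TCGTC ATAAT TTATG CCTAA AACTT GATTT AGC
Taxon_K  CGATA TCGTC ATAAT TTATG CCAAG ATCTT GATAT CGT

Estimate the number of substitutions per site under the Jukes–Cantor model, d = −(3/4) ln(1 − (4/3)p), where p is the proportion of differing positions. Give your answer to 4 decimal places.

The sequences differ at positions 1 (T/C), 5 (T/A), 23 (T/A), 25 (A/G), 27 (A/T), 34 (T/A), 36 (A/C), 38 (C/T).
p = 8/38 = 0.210526.
d = −0.75 · ln(1 − (4/3)·0.210526) = −0.75 · ln(0.719299) = −0.75 · (-0.329478) = 0.2471.

0.2471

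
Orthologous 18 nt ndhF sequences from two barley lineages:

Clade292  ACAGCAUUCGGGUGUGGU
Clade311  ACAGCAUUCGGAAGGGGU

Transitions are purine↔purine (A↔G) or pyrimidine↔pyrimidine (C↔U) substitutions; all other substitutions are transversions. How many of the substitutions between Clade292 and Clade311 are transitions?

1

The sequences differ at positions 12 (G/A, transition), 13 (U/A, transversion), 15 (U/G, transversion).
Of the 3 differences, 1 transition and 2 transversions, so the answer is 1.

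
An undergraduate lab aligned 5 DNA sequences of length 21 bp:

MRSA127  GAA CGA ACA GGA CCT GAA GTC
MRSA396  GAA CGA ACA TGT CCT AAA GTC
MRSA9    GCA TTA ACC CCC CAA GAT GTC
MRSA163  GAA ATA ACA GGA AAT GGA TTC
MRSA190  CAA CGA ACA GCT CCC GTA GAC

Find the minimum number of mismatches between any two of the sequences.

3

Pairwise Hamming distances:
  MRSA127 vs MRSA396: 3
  MRSA127 vs MRSA9: 10
  MRSA127 vs MRSA163: 6
  MRSA127 vs MRSA190: 6
  MRSA396 vs MRSA9: 11
  MRSA396 vs MRSA163: 9
  MRSA396 vs MRSA190: 7
  MRSA9 vs MRSA163: 11
  MRSA9 vs MRSA190: 12
  MRSA163 vs MRSA190: 11
The smallest is 3, between MRSA127 and MRSA396.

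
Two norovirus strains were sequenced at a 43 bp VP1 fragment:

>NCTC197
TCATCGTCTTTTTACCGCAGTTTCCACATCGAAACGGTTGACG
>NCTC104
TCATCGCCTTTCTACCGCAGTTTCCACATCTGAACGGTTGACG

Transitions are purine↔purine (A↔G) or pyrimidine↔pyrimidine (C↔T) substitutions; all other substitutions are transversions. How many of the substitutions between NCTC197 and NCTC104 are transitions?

Differing sites — 7:T/C (Ti); 12:T/C (Ti); 31:G/T (Tv); 32:A/G (Ti).
Of the 4 differences, 3 transitions and 1 transversion, so the answer is 3.

3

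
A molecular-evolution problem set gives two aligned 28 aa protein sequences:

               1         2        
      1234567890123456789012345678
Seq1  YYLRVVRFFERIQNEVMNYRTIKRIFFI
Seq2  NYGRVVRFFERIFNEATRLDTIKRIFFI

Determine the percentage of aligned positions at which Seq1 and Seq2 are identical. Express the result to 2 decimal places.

The sequences differ at positions 1 (Y/N), 3 (L/G), 13 (Q/F), 16 (V/A), 17 (M/T), 18 (N/R), 19 (Y/L), 20 (R/D).
20 of the 28 sites match, so the percent identity is 20/28 × 100 = 71.43%.

71.43%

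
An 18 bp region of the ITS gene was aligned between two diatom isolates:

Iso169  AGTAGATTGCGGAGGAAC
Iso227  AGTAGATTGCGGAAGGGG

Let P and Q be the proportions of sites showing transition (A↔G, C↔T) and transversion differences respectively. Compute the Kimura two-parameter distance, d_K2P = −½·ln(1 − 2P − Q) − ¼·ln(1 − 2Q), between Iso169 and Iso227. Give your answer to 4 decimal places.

0.2757

Mismatches occur at site 14 (G↔A, transition), site 16 (A↔G, transition), site 17 (A↔G, transition), site 18 (C↔G, transversion).
Of the 4 differences, 3 transitions and 1 transversion over 18 sites: P = 3/18 = 0.166667, Q = 1/18 = 0.055556.
d = −0.5·ln(0.611110) − 0.25·ln(0.888888) = −0.5·(-0.492478) − 0.25·(-0.117784) = 0.2757.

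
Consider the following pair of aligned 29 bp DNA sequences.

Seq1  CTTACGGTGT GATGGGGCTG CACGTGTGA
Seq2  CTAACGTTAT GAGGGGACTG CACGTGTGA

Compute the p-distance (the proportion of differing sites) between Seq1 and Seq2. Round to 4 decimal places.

The sequences differ at positions 3 (T/A), 7 (G/T), 9 (G/A), 13 (T/G), 17 (G/A).
There are 5 differences over 29 sites, so p = 5/29 = 0.1724.

0.1724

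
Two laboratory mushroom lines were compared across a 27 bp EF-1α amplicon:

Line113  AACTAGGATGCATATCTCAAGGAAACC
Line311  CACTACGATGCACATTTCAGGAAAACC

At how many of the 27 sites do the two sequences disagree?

Differing sites — 1:A/C; 6:G/C; 13:T/C; 16:C/T; 20:A/G; 22:G/A.
That gives 6 mismatches out of 27 aligned sites, so the Hamming distance is 6.

6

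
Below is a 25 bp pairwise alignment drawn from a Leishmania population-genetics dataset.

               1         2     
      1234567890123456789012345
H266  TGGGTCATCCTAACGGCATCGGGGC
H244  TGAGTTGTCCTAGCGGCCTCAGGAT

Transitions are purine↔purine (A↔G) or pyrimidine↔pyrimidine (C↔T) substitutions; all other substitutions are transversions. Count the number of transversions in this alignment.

1

Differing sites — 3:G/A (Ti); 6:C/T (Ti); 7:A/G (Ti); 13:A/G (Ti); 18:A/C (Tv); 21:G/A (Ti); 24:G/A (Ti); 25:C/T (Ti).
Of the 8 differences, 7 transitions and 1 transversion, so the answer is 1.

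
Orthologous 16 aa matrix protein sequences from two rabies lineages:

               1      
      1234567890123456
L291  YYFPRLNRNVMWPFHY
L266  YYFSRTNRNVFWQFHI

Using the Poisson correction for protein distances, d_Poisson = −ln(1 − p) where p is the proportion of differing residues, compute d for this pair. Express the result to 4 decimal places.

Mismatches occur at site 4 (P→S), site 6 (L→T), site 11 (M→F), site 13 (P→Q), site 16 (Y→I).
p = 5/16 = 0.312500.
d = −ln(1 − 0.312500) = −ln(0.687500) = 0.3747.

0.3747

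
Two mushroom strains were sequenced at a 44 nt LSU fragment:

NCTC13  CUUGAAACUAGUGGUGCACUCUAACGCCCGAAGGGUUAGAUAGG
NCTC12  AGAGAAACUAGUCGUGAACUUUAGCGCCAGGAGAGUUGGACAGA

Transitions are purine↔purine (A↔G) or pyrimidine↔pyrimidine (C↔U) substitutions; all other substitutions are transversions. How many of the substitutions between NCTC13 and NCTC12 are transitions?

7

Differing sites — 1:C/A (Tv); 2:U/G (Tv); 3:U/A (Tv); 13:G/C (Tv); 17:C/A (Tv); 21:C/U (Ti); 24:A/G (Ti); 29:C/A (Tv); 31:A/G (Ti); 34:G/A (Ti); 38:A/G (Ti); 41:U/C (Ti); 44:G/A (Ti).
Of the 13 differences, 7 transitions and 6 transversions, so the answer is 7.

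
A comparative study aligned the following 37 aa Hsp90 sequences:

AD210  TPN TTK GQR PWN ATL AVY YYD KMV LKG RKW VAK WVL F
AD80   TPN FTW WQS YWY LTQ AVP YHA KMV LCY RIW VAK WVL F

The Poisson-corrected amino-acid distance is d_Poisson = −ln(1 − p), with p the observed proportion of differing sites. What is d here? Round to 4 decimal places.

Mismatches occur at site 4 (T→F), site 6 (K→W), site 7 (G→W), site 9 (R→S), site 10 (P→Y), site 12 (N→Y), site 13 (A→L), site 15 (L→Q), site 18 (Y→P), site 20 (Y→H), site 21 (D→A), site 26 (K→C), site 27 (G→Y), site 29 (K→I).
p = 14/37 = 0.378378.
d = −ln(1 − 0.378378) = −ln(0.621622) = 0.4754.

0.4754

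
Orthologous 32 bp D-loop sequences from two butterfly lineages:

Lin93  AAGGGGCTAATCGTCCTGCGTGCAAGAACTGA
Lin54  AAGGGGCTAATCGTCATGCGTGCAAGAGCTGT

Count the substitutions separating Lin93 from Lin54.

3

Mismatches occur at site 16 (C↔A), site 28 (A↔G), site 32 (A↔T).
That gives 3 mismatches out of 32 aligned sites, so the Hamming distance is 3.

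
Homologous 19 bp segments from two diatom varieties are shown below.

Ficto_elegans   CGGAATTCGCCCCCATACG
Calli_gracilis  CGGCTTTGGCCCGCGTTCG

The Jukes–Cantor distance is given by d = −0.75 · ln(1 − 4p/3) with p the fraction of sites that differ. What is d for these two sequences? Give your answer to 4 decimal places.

0.4099

Mismatches occur at site 4 (A→C), site 5 (A→T), site 8 (C→G), site 13 (C→G), site 15 (A→G), site 17 (A→T).
p = 6/19 = 0.315789.
d = −0.75 · ln(1 − (4/3)·0.315789) = −0.75 · ln(0.578948) = −0.75 · (-0.546543) = 0.4099.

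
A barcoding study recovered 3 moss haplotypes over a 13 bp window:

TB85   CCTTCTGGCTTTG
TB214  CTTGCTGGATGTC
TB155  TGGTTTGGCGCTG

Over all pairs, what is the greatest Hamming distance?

9

Pairwise Hamming distances:
  TB85 vs TB214: 5
  TB85 vs TB155: 6
  TB214 vs TB155: 9
The largest is 9, between TB214 and TB155.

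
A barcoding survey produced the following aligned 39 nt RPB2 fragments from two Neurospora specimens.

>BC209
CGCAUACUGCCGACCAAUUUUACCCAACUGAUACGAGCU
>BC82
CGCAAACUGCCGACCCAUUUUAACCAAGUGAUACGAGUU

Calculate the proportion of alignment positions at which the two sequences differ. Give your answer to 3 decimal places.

The sequences differ at positions 5 (U/A), 16 (A/C), 23 (C/A), 28 (C/G), 38 (C/U).
There are 5 differences over 39 sites, so p = 5/39 = 0.128.

0.128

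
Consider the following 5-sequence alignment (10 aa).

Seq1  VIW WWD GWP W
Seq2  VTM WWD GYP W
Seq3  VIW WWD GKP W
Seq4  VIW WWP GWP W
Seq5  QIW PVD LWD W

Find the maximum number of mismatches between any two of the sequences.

8

Pairwise Hamming distances:
  Seq1 vs Seq2: 3
  Seq1 vs Seq3: 1
  Seq1 vs Seq4: 1
  Seq1 vs Seq5: 5
  Seq2 vs Seq3: 3
  Seq2 vs Seq4: 4
  Seq2 vs Seq5: 8
  Seq3 vs Seq4: 2
  Seq3 vs Seq5: 6
  Seq4 vs Seq5: 6
The largest is 8, between Seq2 and Seq5.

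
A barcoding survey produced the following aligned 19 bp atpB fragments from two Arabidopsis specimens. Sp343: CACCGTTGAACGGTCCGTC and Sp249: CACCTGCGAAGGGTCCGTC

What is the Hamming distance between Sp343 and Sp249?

Mismatches occur at site 5 (G/T), site 6 (T/G), site 7 (T/C), site 11 (C/G).
That gives 4 mismatches out of 19 aligned sites, so the Hamming distance is 4.

4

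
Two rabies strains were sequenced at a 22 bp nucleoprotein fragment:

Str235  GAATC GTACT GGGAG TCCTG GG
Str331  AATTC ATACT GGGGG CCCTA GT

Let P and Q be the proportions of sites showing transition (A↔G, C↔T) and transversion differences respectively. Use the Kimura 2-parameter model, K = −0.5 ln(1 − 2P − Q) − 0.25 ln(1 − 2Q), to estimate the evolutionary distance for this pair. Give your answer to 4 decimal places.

0.4444

Mismatches occur at site 1 (G→A, transition), site 3 (A→T, transversion), site 6 (G→A, transition), site 14 (A→G, transition), site 16 (T→C, transition), site 20 (G→A, transition), site 22 (G→T, transversion).
Of the 7 differences, 5 transitions and 2 transversions over 22 sites: P = 5/22 = 0.227273, Q = 2/22 = 0.090909.
d = −0.5·ln(0.454545) − 0.25·ln(0.818182) = −0.5·(-0.788458) − 0.25·(-0.200670) = 0.4444.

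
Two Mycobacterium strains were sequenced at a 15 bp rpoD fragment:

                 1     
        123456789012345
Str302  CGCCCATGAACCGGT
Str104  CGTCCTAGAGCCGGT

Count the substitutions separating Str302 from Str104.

Mismatches occur at site 3 (C→T), site 6 (A→T), site 7 (T→A), site 10 (A→G).
That gives 4 mismatches out of 15 aligned sites, so the Hamming distance is 4.

4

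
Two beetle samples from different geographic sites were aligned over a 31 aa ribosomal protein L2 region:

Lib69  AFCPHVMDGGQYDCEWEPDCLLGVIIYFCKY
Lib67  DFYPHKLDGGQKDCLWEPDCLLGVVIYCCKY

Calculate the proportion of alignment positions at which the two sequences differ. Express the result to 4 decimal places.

0.2581

The sequences differ at positions 1 (A/D), 3 (C/Y), 6 (V/K), 7 (M/L), 12 (Y/K), 15 (E/L), 25 (I/V), 28 (F/C).
There are 8 differences over 31 sites, so p = 8/31 = 0.2581.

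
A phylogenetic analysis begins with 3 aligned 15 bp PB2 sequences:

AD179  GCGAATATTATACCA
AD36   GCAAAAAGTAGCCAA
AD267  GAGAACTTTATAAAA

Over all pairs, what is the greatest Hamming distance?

8

Pairwise Hamming distances:
  AD179 vs AD36: 6
  AD179 vs AD267: 5
  AD36 vs AD267: 8
The largest is 8, between AD36 and AD267.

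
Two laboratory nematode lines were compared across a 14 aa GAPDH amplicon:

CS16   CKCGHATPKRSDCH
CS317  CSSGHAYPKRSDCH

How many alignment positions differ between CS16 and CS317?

3

Mismatches occur at site 2 (K→S), site 3 (C→S), site 7 (T→Y).
That gives 3 mismatches out of 14 aligned sites, so the Hamming distance is 3.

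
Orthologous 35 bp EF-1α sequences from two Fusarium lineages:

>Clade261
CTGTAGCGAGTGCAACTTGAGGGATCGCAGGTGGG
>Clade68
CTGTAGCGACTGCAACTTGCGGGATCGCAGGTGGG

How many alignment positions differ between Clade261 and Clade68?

The sequences differ at positions 10 (G/C), 20 (A/C).
That gives 2 mismatches out of 35 aligned sites, so the Hamming distance is 2.

2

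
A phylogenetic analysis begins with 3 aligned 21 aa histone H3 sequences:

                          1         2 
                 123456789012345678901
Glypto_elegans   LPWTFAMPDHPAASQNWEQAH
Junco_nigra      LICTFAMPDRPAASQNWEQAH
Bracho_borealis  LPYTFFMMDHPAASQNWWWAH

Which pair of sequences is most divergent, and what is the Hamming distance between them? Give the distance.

7

Pairwise Hamming distances:
  Glypto_elegans vs Junco_nigra: 3
  Glypto_elegans vs Bracho_borealis: 5
  Junco_nigra vs Bracho_borealis: 7
The largest is 7, between Junco_nigra and Bracho_borealis.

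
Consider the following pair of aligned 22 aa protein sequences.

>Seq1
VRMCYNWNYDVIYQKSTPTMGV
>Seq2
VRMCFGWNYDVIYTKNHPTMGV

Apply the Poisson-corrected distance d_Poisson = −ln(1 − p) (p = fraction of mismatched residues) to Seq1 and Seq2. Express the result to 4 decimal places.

0.2578

Differing sites — 5:Y/F; 6:N/G; 14:Q/T; 16:S/N; 17:T/H.
p = 5/22 = 0.227273.
d = −ln(1 − 0.227273) = −ln(0.772727) = 0.2578.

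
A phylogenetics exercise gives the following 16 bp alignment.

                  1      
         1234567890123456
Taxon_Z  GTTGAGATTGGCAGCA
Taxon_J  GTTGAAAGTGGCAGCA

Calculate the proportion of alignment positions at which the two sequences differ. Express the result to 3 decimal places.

0.125

Mismatches occur at site 6 (G↔A), site 8 (T↔G).
There are 2 differences over 16 sites, so p = 2/16 = 0.125.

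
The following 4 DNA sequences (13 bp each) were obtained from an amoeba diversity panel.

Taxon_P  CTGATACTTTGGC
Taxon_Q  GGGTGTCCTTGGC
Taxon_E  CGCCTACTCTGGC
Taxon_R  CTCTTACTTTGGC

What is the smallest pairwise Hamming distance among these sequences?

Pairwise Hamming distances:
  Taxon_P vs Taxon_Q: 6
  Taxon_P vs Taxon_E: 4
  Taxon_P vs Taxon_R: 2
  Taxon_Q vs Taxon_E: 7
  Taxon_Q vs Taxon_R: 6
  Taxon_E vs Taxon_R: 3
The smallest is 2, between Taxon_P and Taxon_R.

2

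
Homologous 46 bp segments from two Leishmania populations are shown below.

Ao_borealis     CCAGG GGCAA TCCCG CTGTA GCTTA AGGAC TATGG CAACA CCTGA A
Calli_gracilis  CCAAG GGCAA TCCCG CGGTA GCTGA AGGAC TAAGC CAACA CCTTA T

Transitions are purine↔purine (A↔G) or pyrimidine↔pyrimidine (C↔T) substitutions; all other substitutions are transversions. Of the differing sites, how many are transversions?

6

Mismatches occur at site 4 (G→A, transition), site 17 (T→G, transversion), site 24 (T→G, transversion), site 33 (T→A, transversion), site 35 (G→C, transversion), site 44 (G→T, transversion), site 46 (A→T, transversion).
Of the 7 differences, 1 transition and 6 transversions, so the answer is 6.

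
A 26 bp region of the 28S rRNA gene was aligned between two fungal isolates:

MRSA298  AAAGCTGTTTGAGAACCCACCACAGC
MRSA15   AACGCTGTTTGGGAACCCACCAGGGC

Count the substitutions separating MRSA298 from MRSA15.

The sequences differ at positions 3 (A/C), 12 (A/G), 23 (C/G), 24 (A/G).
That gives 4 mismatches out of 26 aligned sites, so the Hamming distance is 4.

4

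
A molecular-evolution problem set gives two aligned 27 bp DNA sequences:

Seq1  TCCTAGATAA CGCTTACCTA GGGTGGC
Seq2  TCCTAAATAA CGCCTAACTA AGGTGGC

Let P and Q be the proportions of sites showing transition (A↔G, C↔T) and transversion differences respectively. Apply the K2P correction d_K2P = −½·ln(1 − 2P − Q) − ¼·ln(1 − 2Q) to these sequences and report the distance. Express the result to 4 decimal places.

Differing sites — 6:G/A (Ti); 14:T/C (Ti); 17:C/A (Tv); 21:G/A (Ti).
Of the 4 differences, 3 transitions and 1 transversion over 27 sites: P = 3/27 = 0.111111, Q = 1/27 = 0.037037.
d = −0.5·ln(0.740741) − 0.25·ln(0.925926) = −0.5·(-0.300104) − 0.25·(-0.076961) = 0.1693.

0.1693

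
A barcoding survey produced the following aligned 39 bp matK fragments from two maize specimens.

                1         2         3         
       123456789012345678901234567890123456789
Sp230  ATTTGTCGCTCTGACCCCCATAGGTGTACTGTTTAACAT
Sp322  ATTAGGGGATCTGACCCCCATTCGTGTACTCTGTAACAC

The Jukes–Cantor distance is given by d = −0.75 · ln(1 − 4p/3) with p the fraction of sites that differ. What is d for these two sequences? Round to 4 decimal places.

Differing sites — 4:T/A; 6:T/G; 7:C/G; 9:C/A; 22:A/T; 23:G/C; 31:G/C; 33:T/G; 39:T/C.
p = 9/39 = 0.230769.
d = −0.75 · ln(1 − (4/3)·0.230769) = −0.75 · ln(0.692308) = −0.75 · (-0.367724) = 0.2758.

0.2758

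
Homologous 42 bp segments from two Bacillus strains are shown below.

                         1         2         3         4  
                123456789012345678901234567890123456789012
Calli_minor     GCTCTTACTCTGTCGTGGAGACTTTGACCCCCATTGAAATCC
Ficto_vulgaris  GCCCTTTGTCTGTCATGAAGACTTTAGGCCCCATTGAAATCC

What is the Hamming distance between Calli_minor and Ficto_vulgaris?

The sequences differ at positions 3 (T/C), 7 (A/T), 8 (C/G), 15 (G/A), 18 (G/A), 26 (G/A), 27 (A/G), 28 (C/G).
That gives 8 mismatches out of 42 aligned sites, so the Hamming distance is 8.

8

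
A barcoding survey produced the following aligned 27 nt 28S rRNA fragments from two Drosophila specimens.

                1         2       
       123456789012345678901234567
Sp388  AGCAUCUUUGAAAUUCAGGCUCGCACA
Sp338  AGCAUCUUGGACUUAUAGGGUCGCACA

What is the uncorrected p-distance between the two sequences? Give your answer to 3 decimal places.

Mismatches occur at site 9 (U/G), site 12 (A/C), site 13 (A/U), site 15 (U/A), site 16 (C/U), site 20 (C/G).
There are 6 differences over 27 sites, so p = 6/27 = 0.222.

0.222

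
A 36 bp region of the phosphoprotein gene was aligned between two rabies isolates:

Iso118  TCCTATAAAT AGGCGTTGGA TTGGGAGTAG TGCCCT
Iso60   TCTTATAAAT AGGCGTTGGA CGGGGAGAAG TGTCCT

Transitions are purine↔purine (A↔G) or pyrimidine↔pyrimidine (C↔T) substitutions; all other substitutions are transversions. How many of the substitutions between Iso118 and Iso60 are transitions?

3

The sequences differ at positions 3 (C/T, transition), 21 (T/C, transition), 22 (T/G, transversion), 28 (T/A, transversion), 33 (C/T, transition).
Of the 5 differences, 3 transitions and 2 transversions, so the answer is 3.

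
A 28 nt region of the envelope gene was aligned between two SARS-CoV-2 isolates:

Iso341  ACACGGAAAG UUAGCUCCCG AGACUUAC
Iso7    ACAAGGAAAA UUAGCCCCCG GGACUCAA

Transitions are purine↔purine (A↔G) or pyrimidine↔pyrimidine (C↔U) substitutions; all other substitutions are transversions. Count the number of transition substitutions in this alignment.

4

Differing sites — 4:C/A (Tv); 10:G/A (Ti); 16:U/C (Ti); 21:A/G (Ti); 26:U/C (Ti); 28:C/A (Tv).
Of the 6 differences, 4 transitions and 2 transversions, so the answer is 4.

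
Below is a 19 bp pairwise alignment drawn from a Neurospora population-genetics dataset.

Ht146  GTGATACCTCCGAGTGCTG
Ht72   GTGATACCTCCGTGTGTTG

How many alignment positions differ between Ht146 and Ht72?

The sequences differ at positions 13 (A/T), 17 (C/T).
That gives 2 mismatches out of 19 aligned sites, so the Hamming distance is 2.

2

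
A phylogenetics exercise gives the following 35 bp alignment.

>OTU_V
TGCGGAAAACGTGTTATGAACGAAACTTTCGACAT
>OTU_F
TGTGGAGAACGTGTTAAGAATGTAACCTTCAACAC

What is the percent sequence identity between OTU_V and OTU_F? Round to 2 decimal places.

Differing sites — 3:C/T; 7:A/G; 17:T/A; 21:C/T; 23:A/T; 27:T/C; 31:G/A; 35:T/C.
27 of the 35 sites match, so the percent identity is 27/35 × 100 = 77.14%.

77.14%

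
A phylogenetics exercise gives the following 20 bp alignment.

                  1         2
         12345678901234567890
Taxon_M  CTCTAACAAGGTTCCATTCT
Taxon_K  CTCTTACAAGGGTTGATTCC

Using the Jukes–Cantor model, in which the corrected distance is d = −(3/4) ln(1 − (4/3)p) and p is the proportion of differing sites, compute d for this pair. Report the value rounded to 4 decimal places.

The sequences differ at positions 5 (A/T), 12 (T/G), 14 (C/T), 15 (C/G), 20 (T/C).
p = 5/20 = 0.250000.
d = −0.75 · ln(1 − (4/3)·0.250000) = −0.75 · ln(0.666667) = −0.75 · (-0.405465) = 0.3041.

0.3041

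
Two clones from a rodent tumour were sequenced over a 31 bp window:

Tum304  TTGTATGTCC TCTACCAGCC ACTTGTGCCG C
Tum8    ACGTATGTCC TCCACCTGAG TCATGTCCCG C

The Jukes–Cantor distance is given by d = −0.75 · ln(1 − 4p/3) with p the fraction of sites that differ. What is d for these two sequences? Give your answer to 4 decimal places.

0.3672

Mismatches occur at site 1 (T/A), site 2 (T/C), site 13 (T/C), site 17 (A/T), site 19 (C/A), site 20 (C/G), site 21 (A/T), site 23 (T/A), site 27 (G/C).
p = 9/31 = 0.290323.
d = −0.75 · ln(1 − (4/3)·0.290323) = −0.75 · ln(0.612903) = −0.75 · (-0.489549) = 0.3672.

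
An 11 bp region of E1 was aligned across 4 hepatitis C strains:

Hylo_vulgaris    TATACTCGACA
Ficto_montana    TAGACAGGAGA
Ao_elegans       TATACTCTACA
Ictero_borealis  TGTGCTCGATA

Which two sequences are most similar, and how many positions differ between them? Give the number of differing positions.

1

Pairwise Hamming distances:
  Hylo_vulgaris vs Ficto_montana: 4
  Hylo_vulgaris vs Ao_elegans: 1
  Hylo_vulgaris vs Ictero_borealis: 3
  Ficto_montana vs Ao_elegans: 5
  Ficto_montana vs Ictero_borealis: 6
  Ao_elegans vs Ictero_borealis: 4
The smallest is 1, between Hylo_vulgaris and Ao_elegans.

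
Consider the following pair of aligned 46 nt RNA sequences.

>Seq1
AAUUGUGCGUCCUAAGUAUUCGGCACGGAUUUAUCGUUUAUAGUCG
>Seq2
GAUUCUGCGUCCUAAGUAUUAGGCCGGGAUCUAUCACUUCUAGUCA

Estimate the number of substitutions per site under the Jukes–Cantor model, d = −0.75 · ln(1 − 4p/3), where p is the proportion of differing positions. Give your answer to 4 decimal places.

Differing sites — 1:A/G; 5:G/C; 21:C/A; 25:A/C; 26:C/G; 31:U/C; 36:G/A; 37:U/C; 40:A/C; 46:G/A.
p = 10/46 = 0.217391.
d = −0.75 · ln(1 − (4/3)·0.217391) = −0.75 · ln(0.710145) = −0.75 · (-0.342286) = 0.2567.

0.2567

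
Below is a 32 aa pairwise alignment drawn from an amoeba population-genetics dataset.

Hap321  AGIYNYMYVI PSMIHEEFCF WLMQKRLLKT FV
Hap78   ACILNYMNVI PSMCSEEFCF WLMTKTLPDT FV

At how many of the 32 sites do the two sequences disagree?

Mismatches occur at site 2 (G↔C), site 4 (Y↔L), site 8 (Y↔N), site 14 (I↔C), site 15 (H↔S), site 24 (Q↔T), site 26 (R↔T), site 28 (L↔P), site 29 (K↔D).
That gives 9 mismatches out of 32 aligned sites, so the Hamming distance is 9.

9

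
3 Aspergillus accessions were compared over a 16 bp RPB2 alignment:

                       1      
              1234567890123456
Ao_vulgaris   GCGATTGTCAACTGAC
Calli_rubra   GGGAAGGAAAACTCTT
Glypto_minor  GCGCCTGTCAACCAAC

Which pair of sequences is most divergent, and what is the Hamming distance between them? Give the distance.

Pairwise Hamming distances:
  Ao_vulgaris vs Calli_rubra: 8
  Ao_vulgaris vs Glypto_minor: 4
  Calli_rubra vs Glypto_minor: 10
The largest is 10, between Calli_rubra and Glypto_minor.

10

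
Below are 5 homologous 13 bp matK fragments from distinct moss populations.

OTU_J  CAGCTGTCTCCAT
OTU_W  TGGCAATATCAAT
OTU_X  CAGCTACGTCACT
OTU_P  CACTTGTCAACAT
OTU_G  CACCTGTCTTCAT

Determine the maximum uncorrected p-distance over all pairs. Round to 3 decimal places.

0.769

Pairwise Hamming distances:
  OTU_J vs OTU_W: 6
  OTU_J vs OTU_X: 5
  OTU_J vs OTU_P: 4
  OTU_J vs OTU_G: 2
  OTU_W vs OTU_X: 6
  OTU_W vs OTU_P: 10
  OTU_W vs OTU_G: 8
  OTU_X vs OTU_P: 9
  OTU_X vs OTU_G: 7
  OTU_P vs OTU_G: 3
The largest is 10 mismatches, between OTU_W and OTU_P; p = 10/13 = 0.769.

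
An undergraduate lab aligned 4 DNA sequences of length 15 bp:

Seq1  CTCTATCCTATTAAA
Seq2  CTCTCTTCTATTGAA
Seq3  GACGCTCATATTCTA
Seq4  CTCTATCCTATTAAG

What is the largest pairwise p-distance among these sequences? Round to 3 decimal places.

0.533

Pairwise Hamming distances:
  Seq1 vs Seq2: 3
  Seq1 vs Seq3: 7
  Seq1 vs Seq4: 1
  Seq2 vs Seq3: 7
  Seq2 vs Seq4: 4
  Seq3 vs Seq4: 8
The largest is 8 mismatches, between Seq3 and Seq4; p = 8/15 = 0.533.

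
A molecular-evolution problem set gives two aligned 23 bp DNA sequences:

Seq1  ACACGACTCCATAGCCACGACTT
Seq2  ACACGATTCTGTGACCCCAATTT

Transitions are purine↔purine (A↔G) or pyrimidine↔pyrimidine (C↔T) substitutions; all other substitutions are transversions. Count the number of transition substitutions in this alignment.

Mismatches occur at site 7 (C→T, transition), site 10 (C→T, transition), site 11 (A→G, transition), site 13 (A→G, transition), site 14 (G→A, transition), site 17 (A→C, transversion), site 19 (G→A, transition), site 21 (C→T, transition).
Of the 8 differences, 7 transitions and 1 transversion, so the answer is 7.

7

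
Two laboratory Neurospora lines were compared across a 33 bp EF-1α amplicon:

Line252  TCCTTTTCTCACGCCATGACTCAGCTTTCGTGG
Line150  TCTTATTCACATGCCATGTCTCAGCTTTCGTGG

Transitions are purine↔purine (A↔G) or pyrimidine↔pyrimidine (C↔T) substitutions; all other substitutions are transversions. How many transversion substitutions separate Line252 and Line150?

Differing sites — 3:C/T (Ti); 5:T/A (Tv); 9:T/A (Tv); 12:C/T (Ti); 19:A/T (Tv).
Of the 5 differences, 2 transitions and 3 transversions, so the answer is 3.

3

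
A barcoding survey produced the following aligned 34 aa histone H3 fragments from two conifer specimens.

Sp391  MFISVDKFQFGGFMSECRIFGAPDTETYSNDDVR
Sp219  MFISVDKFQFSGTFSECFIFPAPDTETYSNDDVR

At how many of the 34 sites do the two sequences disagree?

Differing sites — 11:G/S; 13:F/T; 14:M/F; 18:R/F; 21:G/P.
That gives 5 mismatches out of 34 aligned sites, so the Hamming distance is 5.

5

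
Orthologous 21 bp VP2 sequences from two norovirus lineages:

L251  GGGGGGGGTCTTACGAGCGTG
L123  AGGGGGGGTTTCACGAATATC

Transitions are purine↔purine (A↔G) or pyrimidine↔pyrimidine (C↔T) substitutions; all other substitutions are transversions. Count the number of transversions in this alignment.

Mismatches occur at site 1 (G/A, transition), site 10 (C/T, transition), site 12 (T/C, transition), site 17 (G/A, transition), site 18 (C/T, transition), site 19 (G/A, transition), site 21 (G/C, transversion).
Of the 7 differences, 6 transitions and 1 transversion, so the answer is 1.

1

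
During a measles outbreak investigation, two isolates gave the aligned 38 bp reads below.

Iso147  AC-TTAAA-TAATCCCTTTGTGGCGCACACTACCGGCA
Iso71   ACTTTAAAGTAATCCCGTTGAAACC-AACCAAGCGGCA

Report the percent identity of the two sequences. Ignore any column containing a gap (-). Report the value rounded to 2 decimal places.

Excluding the 3 gap columns leaves 35 comparable sites.
Differing sites — 17:T/G; 21:T/A; 22:G/A; 23:G/A; 25:G/C; 28:C/A; 29:A/C; 31:T/A; 33:C/G.
26 of the 35 comparable sites match, so the percent identity is 26/35 × 100 = 74.29%.

74.29%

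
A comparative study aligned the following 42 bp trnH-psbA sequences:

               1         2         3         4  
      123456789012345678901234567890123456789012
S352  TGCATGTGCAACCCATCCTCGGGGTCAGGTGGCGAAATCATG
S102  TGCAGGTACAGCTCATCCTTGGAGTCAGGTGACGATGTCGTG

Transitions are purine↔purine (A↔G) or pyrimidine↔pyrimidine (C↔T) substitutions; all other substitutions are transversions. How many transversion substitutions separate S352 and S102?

2

Mismatches occur at site 5 (T/G, transversion), site 8 (G/A, transition), site 11 (A/G, transition), site 13 (C/T, transition), site 20 (C/T, transition), site 23 (G/A, transition), site 32 (G/A, transition), site 36 (A/T, transversion), site 37 (A/G, transition), site 40 (A/G, transition).
Of the 10 differences, 8 transitions and 2 transversions, so the answer is 2.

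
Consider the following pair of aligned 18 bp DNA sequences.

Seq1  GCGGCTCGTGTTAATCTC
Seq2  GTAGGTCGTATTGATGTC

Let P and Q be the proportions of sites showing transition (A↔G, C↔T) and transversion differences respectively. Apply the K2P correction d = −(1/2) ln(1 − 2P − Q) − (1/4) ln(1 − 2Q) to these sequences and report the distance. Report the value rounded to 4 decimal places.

0.4683

Mismatches occur at site 2 (C→T, transition), site 3 (G→A, transition), site 5 (C→G, transversion), site 10 (G→A, transition), site 13 (A→G, transition), site 16 (C→G, transversion).
Of the 6 differences, 4 transitions and 2 transversions over 18 sites: P = 4/18 = 0.222222, Q = 2/18 = 0.111111.
d = −0.5·ln(0.444445) − 0.25·ln(0.777778) = −0.5·(-0.810929) − 0.25·(-0.251314) = 0.4683.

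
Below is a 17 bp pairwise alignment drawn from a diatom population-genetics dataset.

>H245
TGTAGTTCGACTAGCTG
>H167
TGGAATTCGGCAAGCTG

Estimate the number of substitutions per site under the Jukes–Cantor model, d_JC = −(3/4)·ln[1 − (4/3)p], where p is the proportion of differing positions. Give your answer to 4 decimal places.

0.2824

The sequences differ at positions 3 (T/G), 5 (G/A), 10 (A/G), 12 (T/A).
p = 4/17 = 0.235294.
d = −0.75 · ln(1 − (4/3)·0.235294) = −0.75 · ln(0.686275) = −0.75 · (-0.376477) = 0.2824.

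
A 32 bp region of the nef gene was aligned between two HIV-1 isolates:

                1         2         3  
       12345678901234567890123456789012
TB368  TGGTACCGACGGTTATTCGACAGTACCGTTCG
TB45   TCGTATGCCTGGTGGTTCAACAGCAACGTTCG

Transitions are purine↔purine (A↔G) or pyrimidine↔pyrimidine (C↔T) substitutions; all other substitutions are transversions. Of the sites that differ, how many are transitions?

Mismatches occur at site 2 (G↔C, transversion), site 6 (C↔T, transition), site 7 (C↔G, transversion), site 8 (G↔C, transversion), site 9 (A↔C, transversion), site 10 (C↔T, transition), site 14 (T↔G, transversion), site 15 (A↔G, transition), site 19 (G↔A, transition), site 24 (T↔C, transition), site 26 (C↔A, transversion).
Of the 11 differences, 5 transitions and 6 transversions, so the answer is 5.

5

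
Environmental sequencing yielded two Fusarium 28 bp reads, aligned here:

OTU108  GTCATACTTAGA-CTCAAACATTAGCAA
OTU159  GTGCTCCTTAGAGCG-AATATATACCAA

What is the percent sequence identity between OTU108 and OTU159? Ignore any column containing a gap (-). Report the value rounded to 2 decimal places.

65.38%

Excluding the 2 gap columns leaves 26 comparable sites.
Differing sites — 3:C/G; 4:A/C; 6:A/C; 15:T/G; 19:A/T; 20:C/A; 21:A/T; 22:T/A; 25:G/C.
17 of the 26 comparable sites match, so the percent identity is 17/26 × 100 = 65.38%.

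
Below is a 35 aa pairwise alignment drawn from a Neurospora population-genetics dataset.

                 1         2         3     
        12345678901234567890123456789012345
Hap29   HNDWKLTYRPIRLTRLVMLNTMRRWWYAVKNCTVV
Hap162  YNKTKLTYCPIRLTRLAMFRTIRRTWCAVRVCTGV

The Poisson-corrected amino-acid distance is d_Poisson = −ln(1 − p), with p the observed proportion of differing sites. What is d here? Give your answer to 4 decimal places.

Mismatches occur at site 1 (H→Y), site 3 (D→K), site 4 (W→T), site 9 (R→C), site 17 (V→A), site 19 (L→F), site 20 (N→R), site 22 (M→I), site 25 (W→T), site 27 (Y→C), site 30 (K→R), site 31 (N→V), site 34 (V→G).
p = 13/35 = 0.371429.
d = −ln(1 − 0.371429) = −ln(0.628571) = 0.4643.

0.4643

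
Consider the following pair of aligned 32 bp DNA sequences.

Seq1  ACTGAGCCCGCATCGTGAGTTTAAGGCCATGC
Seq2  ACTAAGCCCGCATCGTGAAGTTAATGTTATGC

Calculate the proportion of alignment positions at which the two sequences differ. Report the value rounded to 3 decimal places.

Differing sites — 4:G/A; 19:G/A; 20:T/G; 25:G/T; 27:C/T; 28:C/T.
There are 6 differences over 32 sites, so p = 6/32 = 0.188.

0.188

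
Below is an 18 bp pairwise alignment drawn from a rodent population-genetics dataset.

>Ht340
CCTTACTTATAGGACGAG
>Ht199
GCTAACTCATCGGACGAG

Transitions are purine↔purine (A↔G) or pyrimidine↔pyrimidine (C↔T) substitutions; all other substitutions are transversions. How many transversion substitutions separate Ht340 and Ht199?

Differing sites — 1:C/G (Tv); 4:T/A (Tv); 8:T/C (Ti); 11:A/C (Tv).
Of the 4 differences, 1 transition and 3 transversions, so the answer is 3.

3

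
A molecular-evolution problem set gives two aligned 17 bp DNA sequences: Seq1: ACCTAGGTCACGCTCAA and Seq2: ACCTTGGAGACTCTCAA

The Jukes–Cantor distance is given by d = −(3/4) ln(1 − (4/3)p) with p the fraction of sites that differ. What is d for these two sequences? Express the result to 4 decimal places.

Differing sites — 5:A/T; 8:T/A; 9:C/G; 12:G/T.
p = 4/17 = 0.235294.
d = −0.75 · ln(1 − (4/3)·0.235294) = −0.75 · ln(0.686275) = −0.75 · (-0.376477) = 0.2824.

0.2824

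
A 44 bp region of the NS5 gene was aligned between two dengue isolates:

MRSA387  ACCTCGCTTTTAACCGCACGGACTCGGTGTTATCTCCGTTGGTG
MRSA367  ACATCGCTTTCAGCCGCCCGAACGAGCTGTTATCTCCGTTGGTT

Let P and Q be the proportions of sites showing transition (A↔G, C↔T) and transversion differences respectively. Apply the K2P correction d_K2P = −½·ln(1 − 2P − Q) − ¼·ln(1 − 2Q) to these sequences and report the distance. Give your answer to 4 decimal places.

0.2388

The sequences differ at positions 3 (C/A, transversion), 11 (T/C, transition), 13 (A/G, transition), 18 (A/C, transversion), 21 (G/A, transition), 24 (T/G, transversion), 25 (C/A, transversion), 27 (G/C, transversion), 44 (G/T, transversion).
Of the 9 differences, 3 transitions and 6 transversions over 44 sites: P = 3/44 = 0.068182, Q = 6/44 = 0.136364.
d = −0.5·ln(0.727272) − 0.25·ln(0.727272) = −0.5·(-0.318455) − 0.25·(-0.318455) = 0.2388.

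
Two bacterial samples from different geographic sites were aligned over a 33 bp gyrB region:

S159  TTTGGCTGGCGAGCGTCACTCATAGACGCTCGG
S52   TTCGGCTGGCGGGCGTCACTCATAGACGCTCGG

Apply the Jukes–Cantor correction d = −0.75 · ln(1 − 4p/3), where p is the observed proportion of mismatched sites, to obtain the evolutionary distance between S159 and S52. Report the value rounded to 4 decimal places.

Mismatches occur at site 3 (T→C), site 12 (A→G).
p = 2/33 = 0.060606.
d = −0.75 · ln(1 − (4/3)·0.060606) = −0.75 · ln(0.919192) = −0.75 · (-0.084260) = 0.0632.

0.0632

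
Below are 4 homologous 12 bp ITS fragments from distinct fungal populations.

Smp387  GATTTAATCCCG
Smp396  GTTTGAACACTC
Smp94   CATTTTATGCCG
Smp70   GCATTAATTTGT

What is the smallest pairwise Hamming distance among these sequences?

Pairwise Hamming distances:
  Smp387 vs Smp396: 6
  Smp387 vs Smp94: 3
  Smp387 vs Smp70: 6
  Smp396 vs Smp94: 8
  Smp396 vs Smp70: 8
  Smp94 vs Smp70: 8
The smallest is 3, between Smp387 and Smp94.

3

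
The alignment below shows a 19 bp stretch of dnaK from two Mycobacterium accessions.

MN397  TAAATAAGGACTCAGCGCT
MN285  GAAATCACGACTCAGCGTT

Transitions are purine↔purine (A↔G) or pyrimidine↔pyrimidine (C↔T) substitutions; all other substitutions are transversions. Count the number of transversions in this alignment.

3

Differing sites — 1:T/G (Tv); 6:A/C (Tv); 8:G/C (Tv); 18:C/T (Ti).
Of the 4 differences, 1 transition and 3 transversions, so the answer is 3.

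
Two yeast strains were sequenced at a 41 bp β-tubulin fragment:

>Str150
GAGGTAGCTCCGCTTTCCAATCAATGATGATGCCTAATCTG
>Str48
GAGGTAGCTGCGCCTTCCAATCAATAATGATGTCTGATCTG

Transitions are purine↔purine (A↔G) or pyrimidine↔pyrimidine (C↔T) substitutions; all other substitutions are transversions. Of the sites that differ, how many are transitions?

Differing sites — 10:C/G (Tv); 14:T/C (Ti); 26:G/A (Ti); 33:C/T (Ti); 36:A/G (Ti).
Of the 5 differences, 4 transitions and 1 transversion, so the answer is 4.

4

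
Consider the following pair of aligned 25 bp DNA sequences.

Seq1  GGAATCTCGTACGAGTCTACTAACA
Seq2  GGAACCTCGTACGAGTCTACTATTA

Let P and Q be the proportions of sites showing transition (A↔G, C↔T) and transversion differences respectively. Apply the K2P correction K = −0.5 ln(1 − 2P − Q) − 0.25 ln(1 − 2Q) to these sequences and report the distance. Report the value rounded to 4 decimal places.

0.1324

Differing sites — 5:T/C (Ti); 23:A/T (Tv); 24:C/T (Ti).
Of the 3 differences, 2 transitions and 1 transversion over 25 sites: P = 2/25 = 0.080000, Q = 1/25 = 0.040000.
d = −0.5·ln(0.800000) − 0.25·ln(0.920000) = −0.5·(-0.223144) − 0.25·(-0.083382) = 0.1324.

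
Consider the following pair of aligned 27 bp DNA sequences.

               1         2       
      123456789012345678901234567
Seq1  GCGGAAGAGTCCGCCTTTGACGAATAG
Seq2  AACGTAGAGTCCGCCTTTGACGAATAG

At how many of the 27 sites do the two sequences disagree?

Mismatches occur at site 1 (G↔A), site 2 (C↔A), site 3 (G↔C), site 5 (A↔T).
That gives 4 mismatches out of 27 aligned sites, so the Hamming distance is 4.

4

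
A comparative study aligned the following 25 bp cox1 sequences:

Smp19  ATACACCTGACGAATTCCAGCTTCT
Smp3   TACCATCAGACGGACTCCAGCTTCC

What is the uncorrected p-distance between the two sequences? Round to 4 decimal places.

0.3200

The sequences differ at positions 1 (A/T), 2 (T/A), 3 (A/C), 6 (C/T), 8 (T/A), 13 (A/G), 15 (T/C), 25 (T/C).
There are 8 differences over 25 sites, so p = 8/25 = 0.3200.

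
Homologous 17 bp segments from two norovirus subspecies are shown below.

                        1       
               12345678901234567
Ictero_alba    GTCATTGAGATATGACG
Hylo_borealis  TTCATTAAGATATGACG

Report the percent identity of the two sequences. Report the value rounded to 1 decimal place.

Mismatches occur at site 1 (G→T), site 7 (G→A).
15 of the 17 sites match, so the percent identity is 15/17 × 100 = 88.2%.

88.2%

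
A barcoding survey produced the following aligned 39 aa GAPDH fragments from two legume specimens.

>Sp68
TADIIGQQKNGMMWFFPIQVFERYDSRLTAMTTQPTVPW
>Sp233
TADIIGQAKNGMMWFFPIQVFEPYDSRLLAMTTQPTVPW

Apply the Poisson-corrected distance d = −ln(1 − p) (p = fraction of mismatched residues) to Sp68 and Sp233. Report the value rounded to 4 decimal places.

Mismatches occur at site 8 (Q/A), site 23 (R/P), site 29 (T/L).
p = 3/39 = 0.076923.
d = −ln(1 − 0.076923) = −ln(0.923077) = 0.0800.

0.0800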